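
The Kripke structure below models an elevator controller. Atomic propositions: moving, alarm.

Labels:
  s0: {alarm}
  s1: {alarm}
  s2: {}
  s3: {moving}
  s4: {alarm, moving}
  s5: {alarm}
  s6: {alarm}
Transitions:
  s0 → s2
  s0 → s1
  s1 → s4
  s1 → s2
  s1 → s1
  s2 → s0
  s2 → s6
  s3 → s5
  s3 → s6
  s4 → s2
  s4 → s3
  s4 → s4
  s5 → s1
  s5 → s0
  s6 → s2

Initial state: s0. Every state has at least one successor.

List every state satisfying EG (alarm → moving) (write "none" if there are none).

States satisfying alarm → moving: {s2, s3, s4}.
States satisfying EG (alarm → moving): {s4}.

{s4}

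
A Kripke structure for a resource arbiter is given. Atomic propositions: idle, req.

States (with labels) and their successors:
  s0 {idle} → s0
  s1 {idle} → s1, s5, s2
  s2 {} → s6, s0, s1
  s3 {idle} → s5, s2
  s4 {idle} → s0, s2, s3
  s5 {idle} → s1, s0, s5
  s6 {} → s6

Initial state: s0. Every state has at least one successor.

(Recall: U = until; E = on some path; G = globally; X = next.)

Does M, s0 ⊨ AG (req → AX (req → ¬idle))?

Holds

States satisfying req → AX (req → ¬idle): {s0, s1, s2, s3, s4, s5, s6}.
States satisfying AG (req → AX (req → ¬idle)): {s0, s1, s2, s3, s4, s5, s6}.
Every state reachable from s0 satisfies req → AX (req → ¬idle).
s0 ∈ Sat(AG (req → AX (req → ¬idle))).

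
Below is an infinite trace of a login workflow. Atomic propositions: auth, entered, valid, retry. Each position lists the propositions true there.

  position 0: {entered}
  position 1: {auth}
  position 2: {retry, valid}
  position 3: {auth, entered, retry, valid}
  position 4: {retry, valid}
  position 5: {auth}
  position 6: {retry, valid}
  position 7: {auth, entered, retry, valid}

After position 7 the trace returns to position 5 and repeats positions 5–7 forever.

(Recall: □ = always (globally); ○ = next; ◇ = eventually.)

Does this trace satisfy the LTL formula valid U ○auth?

Satisfied

Walking from position 0: ○auth first holds at position 0, and valid holds at every earlier position along the way, so valid U ○auth holds.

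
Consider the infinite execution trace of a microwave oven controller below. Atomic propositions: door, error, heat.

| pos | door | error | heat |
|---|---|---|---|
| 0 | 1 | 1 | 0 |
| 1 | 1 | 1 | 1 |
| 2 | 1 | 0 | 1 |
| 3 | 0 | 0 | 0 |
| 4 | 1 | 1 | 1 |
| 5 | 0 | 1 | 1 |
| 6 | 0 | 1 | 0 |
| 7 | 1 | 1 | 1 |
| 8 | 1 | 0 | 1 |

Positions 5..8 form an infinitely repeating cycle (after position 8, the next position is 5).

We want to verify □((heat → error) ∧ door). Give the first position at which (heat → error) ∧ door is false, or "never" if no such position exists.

2

Check (heat → error) ∧ door at each position in order: 0 ✓, 1 ✓.
At position 2 the labels are {door, heat}, so (heat → error) ∧ door is false there. This is the first violation.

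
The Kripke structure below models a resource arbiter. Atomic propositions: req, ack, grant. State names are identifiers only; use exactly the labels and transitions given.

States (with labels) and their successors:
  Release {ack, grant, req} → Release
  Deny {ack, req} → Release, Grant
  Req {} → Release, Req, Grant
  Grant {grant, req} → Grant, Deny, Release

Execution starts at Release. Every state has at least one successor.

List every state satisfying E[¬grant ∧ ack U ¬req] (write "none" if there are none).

States satisfying ¬grant ∧ ack: {Deny}.
States satisfying ¬req: {Req}.
States satisfying E[¬grant ∧ ack U ¬req]: {Req}.

{Req}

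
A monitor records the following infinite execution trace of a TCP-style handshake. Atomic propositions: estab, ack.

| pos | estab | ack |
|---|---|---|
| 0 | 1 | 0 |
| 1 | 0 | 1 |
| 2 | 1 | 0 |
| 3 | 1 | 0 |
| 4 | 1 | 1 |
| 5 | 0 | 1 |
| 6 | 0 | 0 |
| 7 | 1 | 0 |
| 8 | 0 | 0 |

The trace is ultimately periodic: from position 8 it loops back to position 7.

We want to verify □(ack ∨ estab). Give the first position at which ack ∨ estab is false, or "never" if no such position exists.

6

Check ack ∨ estab at each position in order: 0 ✓, 1 ✓, 2 ✓, 3 ✓, 4 ✓, 5 ✓.
At position 6 the labels are {}, so ack ∨ estab is false there. This is the first violation.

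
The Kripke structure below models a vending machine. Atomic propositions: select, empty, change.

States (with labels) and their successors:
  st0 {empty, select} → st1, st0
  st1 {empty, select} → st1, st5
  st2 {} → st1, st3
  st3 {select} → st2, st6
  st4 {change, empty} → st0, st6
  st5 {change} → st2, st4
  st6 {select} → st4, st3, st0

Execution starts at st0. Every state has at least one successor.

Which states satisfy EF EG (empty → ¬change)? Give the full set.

{st0, st1, st2, st3, st4, st5, st6}

States satisfying EG (empty → ¬change): {st0, st1, st2, st3, st5, st6}.
States satisfying EF EG (empty → ¬change): {st0, st1, st2, st3, st4, st5, st6}.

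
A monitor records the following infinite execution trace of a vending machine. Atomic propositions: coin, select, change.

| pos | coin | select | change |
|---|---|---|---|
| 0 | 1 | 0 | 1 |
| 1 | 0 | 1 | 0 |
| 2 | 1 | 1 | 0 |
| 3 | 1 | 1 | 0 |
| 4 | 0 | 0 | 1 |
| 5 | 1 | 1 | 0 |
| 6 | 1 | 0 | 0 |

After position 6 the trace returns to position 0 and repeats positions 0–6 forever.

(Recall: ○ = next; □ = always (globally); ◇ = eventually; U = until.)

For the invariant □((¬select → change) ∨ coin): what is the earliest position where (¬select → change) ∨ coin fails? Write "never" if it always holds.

never

(¬select → change) ∨ coin holds at every position 0..6, and those are all the positions the trace ever visits, so the invariant □((¬select → change) ∨ coin) is never violated.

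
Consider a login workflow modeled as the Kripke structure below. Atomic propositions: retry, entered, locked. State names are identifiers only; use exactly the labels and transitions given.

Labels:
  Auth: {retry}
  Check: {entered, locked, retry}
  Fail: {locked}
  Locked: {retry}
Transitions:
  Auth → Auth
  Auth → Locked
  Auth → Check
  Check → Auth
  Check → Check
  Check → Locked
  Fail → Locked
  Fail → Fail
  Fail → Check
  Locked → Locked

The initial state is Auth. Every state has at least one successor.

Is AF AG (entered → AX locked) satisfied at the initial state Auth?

No

States satisfying AG (entered → AX locked): {Locked}.
States satisfying AF AG (entered → AX locked): {Locked}.
There is a path from Auth along which AG (entered → AX locked) never holds.
Auth ∉ Sat(AF AG (entered → AX locked)).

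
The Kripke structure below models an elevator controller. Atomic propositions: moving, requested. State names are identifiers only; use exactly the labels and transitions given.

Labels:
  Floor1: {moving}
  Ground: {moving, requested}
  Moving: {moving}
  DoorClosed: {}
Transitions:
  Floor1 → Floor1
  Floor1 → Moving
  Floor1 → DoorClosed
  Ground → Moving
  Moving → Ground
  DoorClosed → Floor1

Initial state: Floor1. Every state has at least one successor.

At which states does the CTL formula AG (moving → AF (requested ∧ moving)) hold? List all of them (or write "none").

States satisfying moving → AF (requested ∧ moving): {Ground, Moving, DoorClosed}.
States satisfying AG (moving → AF (requested ∧ moving)): {Ground, Moving}.

{Ground, Moving}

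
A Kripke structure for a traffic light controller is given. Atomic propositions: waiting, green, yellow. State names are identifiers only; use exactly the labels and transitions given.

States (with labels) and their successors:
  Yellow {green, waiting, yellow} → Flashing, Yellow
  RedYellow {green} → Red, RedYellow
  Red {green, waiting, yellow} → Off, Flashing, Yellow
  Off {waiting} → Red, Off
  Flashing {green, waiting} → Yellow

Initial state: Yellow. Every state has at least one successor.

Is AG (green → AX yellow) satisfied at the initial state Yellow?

States satisfying green → AX yellow: {Off, Flashing}.
States satisfying AG (green → AX yellow): ∅.
Yellow is reachable from Yellow and violates green → AX yellow, so AG fails at Yellow.
Yellow ∉ Sat(AG (green → AX yellow)).

No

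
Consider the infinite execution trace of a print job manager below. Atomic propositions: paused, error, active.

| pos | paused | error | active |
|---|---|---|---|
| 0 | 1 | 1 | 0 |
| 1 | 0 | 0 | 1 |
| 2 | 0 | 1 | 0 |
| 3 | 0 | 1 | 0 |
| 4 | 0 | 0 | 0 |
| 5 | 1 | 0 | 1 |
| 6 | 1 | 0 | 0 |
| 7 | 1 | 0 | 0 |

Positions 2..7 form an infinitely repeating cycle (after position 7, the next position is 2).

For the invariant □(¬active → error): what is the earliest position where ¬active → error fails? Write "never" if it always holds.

4

Check ¬active → error at each position in order: 0 ✓, 1 ✓, 2 ✓, 3 ✓.
At position 4 the labels are {}, so ¬active → error is false there. This is the first violation.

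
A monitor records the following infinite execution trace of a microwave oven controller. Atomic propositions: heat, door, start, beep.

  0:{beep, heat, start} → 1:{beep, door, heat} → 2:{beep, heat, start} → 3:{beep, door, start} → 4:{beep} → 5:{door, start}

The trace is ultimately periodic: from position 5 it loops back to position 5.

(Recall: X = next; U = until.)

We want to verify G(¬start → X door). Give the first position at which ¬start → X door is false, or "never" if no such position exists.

Check ¬start → X door at each position in order: 0 ✓.
At position 1 the labels are {beep, door, heat} and the next position 2 has {beep, heat, start}, so ¬start → X door is false there. This is the first violation.

1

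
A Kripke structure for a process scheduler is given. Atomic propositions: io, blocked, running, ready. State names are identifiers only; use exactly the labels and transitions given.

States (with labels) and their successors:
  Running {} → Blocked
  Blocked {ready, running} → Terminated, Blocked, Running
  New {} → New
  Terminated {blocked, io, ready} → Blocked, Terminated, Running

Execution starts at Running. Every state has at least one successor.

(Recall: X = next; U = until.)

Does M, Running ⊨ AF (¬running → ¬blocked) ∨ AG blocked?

States satisfying ¬running → ¬blocked: {Running, Blocked, New}.
States satisfying AF (¬running → ¬blocked): {Running, Blocked, New}.
States satisfying blocked: {Terminated}.
States satisfying AG blocked: ∅.
States satisfying AF (¬running → ¬blocked) ∨ AG blocked: {Running, Blocked, New}.
Running ∈ Sat(AF (¬running → ¬blocked) ∨ AG blocked).

Yes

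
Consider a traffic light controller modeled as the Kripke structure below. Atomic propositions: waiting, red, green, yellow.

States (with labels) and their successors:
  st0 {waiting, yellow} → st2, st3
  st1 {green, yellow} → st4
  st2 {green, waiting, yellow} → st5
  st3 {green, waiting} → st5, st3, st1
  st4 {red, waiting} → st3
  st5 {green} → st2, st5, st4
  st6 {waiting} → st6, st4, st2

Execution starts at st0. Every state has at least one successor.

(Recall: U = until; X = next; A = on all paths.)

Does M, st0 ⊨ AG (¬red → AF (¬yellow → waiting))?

States satisfying ¬red → AF (¬yellow → waiting): {st0, st1, st2, st3, st4, st6}.
States satisfying AG (¬red → AF (¬yellow → waiting)): ∅.
st5 is reachable from st0 and violates ¬red → AF (¬yellow → waiting), so AG fails at st0.
st0 ∉ Sat(AG (¬red → AF (¬yellow → waiting))).

Does not hold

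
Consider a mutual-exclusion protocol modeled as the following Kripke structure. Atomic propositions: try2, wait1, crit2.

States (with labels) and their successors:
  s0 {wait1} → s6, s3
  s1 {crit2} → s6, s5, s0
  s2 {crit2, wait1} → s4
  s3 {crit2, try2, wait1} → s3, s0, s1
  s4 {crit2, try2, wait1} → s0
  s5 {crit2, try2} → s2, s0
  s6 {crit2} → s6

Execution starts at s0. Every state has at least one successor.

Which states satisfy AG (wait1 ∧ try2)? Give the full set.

States satisfying wait1 ∧ try2: {s3, s4}.
States satisfying AG (wait1 ∧ try2): ∅.

none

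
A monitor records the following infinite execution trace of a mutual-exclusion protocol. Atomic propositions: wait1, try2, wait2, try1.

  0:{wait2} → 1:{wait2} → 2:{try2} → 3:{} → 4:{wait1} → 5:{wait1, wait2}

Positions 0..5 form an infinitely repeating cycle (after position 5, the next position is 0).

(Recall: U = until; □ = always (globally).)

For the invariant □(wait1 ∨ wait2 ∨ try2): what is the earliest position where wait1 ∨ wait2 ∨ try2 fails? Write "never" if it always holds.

Check wait1 ∨ wait2 ∨ try2 at each position in order: 0 ✓, 1 ✓, 2 ✓.
At position 3 the labels are {}, so wait1 ∨ wait2 ∨ try2 is false there. This is the first violation.

3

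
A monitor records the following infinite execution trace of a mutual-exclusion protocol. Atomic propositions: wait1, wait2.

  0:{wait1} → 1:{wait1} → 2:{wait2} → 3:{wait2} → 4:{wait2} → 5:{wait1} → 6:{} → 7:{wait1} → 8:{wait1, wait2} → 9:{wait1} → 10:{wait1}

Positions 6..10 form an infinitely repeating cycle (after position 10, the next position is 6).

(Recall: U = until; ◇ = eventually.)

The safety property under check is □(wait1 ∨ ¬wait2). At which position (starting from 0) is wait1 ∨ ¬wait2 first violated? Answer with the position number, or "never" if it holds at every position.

Check wait1 ∨ ¬wait2 at each position in order: 0 ✓, 1 ✓.
At position 2 the labels are {wait2}, so wait1 ∨ ¬wait2 is false there. This is the first violation.

2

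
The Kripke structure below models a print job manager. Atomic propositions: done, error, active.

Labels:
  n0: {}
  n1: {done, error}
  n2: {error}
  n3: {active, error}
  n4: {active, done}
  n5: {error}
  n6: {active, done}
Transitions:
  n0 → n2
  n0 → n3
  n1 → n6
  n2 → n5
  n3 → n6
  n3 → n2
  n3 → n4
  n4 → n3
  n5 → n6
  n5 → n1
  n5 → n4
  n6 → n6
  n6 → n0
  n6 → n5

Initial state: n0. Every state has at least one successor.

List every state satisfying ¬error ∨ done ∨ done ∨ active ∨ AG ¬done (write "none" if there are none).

{n0, n1, n3, n4, n6}

States satisfying ¬error: {n0, n4, n6}.
States satisfying ¬error ∨ done: {n0, n1, n4, n6}.
States satisfying done ∨ active: {n1, n3, n4, n6}.
States satisfying ¬error ∨ done ∨ done ∨ active: {n0, n1, n3, n4, n6}.
States satisfying ¬done: {n0, n2, n3, n5}.
States satisfying AG ¬done: ∅.
States satisfying ¬error ∨ done ∨ done ∨ active ∨ AG ¬done: {n0, n1, n3, n4, n6}.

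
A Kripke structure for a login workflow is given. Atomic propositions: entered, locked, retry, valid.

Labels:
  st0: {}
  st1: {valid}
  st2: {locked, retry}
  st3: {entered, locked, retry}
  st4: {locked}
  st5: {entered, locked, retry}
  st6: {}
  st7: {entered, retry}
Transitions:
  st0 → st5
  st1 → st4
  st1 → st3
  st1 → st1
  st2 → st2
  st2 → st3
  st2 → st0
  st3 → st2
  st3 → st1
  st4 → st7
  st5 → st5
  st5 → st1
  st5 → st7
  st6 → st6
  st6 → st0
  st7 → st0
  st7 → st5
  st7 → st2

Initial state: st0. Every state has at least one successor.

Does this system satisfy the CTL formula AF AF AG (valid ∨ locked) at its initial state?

States satisfying AF AG (valid ∨ locked): ∅.
States satisfying AF AF AG (valid ∨ locked): ∅.
There is a path from st0 along which AF AG (valid ∨ locked) never holds.
st0 ∉ Sat(AF AF AG (valid ∨ locked)).

Violated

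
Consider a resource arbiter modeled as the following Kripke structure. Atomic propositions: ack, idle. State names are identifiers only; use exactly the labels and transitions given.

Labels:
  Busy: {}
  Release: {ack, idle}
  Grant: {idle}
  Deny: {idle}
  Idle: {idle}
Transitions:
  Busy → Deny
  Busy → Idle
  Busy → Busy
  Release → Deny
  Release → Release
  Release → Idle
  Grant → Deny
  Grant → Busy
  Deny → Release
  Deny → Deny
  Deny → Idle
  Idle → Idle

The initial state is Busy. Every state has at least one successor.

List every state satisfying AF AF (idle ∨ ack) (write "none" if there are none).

{Release, Grant, Deny, Idle}

States satisfying AF (idle ∨ ack): {Release, Grant, Deny, Idle}.
States satisfying AF AF (idle ∨ ack): {Release, Grant, Deny, Idle}.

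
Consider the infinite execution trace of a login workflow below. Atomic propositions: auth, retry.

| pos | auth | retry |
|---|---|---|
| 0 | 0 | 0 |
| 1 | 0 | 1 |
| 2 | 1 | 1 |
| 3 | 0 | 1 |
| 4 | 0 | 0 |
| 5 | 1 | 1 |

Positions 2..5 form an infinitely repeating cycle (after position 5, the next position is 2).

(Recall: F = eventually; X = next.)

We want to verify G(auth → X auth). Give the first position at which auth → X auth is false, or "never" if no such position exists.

2

Check auth → X auth at each position in order: 0 ✓, 1 ✓.
At position 2 the labels are {auth, retry} and the next position 3 has {retry}, so auth → X auth is false there. This is the first violation.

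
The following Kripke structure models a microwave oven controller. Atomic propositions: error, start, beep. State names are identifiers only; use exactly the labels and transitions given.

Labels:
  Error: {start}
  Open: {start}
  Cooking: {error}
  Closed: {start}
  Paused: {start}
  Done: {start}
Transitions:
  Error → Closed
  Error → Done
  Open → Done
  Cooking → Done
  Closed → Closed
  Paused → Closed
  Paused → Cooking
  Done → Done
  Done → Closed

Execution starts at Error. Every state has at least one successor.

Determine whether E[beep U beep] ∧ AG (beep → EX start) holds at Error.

States satisfying beep: ∅.
States satisfying E[beep U beep]: ∅.
States satisfying beep → EX start: {Error, Open, Cooking, Closed, Paused, Done}.
States satisfying AG (beep → EX start): {Error, Open, Cooking, Closed, Paused, Done}.
States satisfying E[beep U beep] ∧ AG (beep → EX start): ∅.
Error ∉ Sat(E[beep U beep] ∧ AG (beep → EX start)).

No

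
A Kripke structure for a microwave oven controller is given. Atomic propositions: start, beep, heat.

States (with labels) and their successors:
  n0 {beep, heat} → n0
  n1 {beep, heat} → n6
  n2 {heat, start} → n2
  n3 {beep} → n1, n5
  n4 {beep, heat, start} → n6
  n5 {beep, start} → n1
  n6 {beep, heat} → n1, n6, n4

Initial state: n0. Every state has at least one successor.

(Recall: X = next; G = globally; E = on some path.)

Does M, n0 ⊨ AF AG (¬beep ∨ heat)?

Yes

States satisfying AG (¬beep ∨ heat): {n0, n1, n2, n4, n6}.
States satisfying AF AG (¬beep ∨ heat): {n0, n1, n2, n3, n4, n5, n6}.
n0 ∈ Sat(AF AG (¬beep ∨ heat)).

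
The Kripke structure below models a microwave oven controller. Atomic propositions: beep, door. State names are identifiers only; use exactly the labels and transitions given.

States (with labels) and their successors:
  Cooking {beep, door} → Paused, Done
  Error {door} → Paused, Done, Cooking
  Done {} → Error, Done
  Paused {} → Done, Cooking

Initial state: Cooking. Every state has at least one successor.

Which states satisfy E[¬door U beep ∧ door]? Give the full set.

{Cooking, Paused}

States satisfying ¬door: {Done, Paused}.
States satisfying beep ∧ door: {Cooking}.
States satisfying E[¬door U beep ∧ door]: {Cooking, Paused}.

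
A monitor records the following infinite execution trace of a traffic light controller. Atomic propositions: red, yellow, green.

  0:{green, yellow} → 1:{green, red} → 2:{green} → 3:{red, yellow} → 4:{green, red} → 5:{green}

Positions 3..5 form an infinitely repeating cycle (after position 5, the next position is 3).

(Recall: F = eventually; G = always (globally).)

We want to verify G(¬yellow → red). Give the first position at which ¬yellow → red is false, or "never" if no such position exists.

Check ¬yellow → red at each position in order: 0 ✓, 1 ✓.
At position 2 the labels are {green}, so ¬yellow → red is false there. This is the first violation.

2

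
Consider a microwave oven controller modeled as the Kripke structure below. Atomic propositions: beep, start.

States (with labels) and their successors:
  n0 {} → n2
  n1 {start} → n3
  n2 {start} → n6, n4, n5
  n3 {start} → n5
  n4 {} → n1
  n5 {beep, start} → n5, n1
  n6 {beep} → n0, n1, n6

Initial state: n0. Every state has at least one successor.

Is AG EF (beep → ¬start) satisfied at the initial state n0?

Holds

States satisfying EF (beep → ¬start): {n0, n1, n2, n3, n4, n5, n6}.
States satisfying AG EF (beep → ¬start): {n0, n1, n2, n3, n4, n5, n6}.
Every state reachable from n0 satisfies EF (beep → ¬start).
n0 ∈ Sat(AG EF (beep → ¬start)).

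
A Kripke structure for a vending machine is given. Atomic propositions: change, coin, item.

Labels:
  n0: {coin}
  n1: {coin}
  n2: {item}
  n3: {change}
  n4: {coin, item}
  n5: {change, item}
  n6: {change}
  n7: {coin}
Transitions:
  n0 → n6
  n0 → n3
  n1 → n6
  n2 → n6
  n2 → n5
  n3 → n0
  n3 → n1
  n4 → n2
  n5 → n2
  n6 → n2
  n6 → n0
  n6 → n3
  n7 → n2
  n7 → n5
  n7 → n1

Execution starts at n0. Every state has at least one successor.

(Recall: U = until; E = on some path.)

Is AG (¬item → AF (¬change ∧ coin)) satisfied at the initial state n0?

Violated

States satisfying ¬item → AF (¬change ∧ coin): {n0, n1, n2, n3, n4, n5, n7}.
States satisfying AG (¬item → AF (¬change ∧ coin)): ∅.
n6 is reachable from n0 and violates ¬item → AF (¬change ∧ coin), so AG fails at n0.
n0 ∉ Sat(AG (¬item → AF (¬change ∧ coin))).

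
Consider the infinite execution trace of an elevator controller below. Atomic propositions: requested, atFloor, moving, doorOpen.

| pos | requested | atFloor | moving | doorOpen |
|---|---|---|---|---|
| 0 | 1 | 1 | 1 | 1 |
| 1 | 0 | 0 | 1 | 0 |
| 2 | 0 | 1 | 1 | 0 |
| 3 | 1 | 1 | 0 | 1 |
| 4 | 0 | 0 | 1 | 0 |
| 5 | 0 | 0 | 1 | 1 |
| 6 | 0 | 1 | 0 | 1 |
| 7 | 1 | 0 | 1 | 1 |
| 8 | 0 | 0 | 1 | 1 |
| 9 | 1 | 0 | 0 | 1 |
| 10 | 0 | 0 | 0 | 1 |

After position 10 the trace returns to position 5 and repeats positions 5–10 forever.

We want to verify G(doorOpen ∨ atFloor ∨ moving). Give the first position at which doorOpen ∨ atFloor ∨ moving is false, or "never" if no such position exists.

never

doorOpen ∨ atFloor ∨ moving holds at every position 0..10, and those are all the positions the trace ever visits, so the invariant G(doorOpen ∨ atFloor ∨ moving) is never violated.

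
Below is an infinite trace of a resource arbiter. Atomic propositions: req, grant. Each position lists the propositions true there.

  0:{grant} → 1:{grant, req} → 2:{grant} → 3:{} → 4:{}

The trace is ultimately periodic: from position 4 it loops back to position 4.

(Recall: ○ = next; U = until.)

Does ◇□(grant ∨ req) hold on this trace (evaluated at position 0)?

Does not hold

□(grant ∨ req) is false at every position 0..4, so it never becomes true and ◇□(grant ∨ req) fails.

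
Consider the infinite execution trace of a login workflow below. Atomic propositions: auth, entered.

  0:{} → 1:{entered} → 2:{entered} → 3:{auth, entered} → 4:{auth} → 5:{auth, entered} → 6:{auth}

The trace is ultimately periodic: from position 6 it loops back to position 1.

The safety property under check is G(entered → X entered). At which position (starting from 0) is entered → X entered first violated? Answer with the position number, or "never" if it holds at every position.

3

Check entered → X entered at each position in order: 0 ✓, 1 ✓, 2 ✓.
At position 3 the labels are {auth, entered} and the next position 4 has {auth}, so entered → X entered is false there. This is the first violation.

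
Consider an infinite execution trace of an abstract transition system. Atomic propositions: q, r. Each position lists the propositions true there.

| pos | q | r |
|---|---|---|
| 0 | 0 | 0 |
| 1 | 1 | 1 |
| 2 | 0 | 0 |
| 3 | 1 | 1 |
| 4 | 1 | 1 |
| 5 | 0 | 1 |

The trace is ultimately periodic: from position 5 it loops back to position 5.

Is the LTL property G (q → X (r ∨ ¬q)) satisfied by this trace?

q → X (r ∨ ¬q) holds at every position 0..5, and those are all positions ever visited, so G (q → X (r ∨ ¬q)) holds.
Positions where q holds: 1, 3, 4.
Check X (r ∨ ¬q) at each: 1→ok, 3→ok, 4→ok.

Satisfied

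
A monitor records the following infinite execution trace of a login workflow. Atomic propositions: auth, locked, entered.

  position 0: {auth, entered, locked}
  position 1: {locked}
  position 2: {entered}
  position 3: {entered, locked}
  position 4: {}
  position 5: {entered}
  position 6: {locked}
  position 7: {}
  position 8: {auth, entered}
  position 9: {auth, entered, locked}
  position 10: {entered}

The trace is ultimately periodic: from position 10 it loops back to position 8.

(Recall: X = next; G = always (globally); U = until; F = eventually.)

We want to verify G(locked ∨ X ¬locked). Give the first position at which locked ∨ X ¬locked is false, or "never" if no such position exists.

2

Check locked ∨ X ¬locked at each position in order: 0 ✓, 1 ✓.
At position 2 the labels are {entered} and the next position 3 has {entered, locked}, so locked ∨ X ¬locked is false there. This is the first violation.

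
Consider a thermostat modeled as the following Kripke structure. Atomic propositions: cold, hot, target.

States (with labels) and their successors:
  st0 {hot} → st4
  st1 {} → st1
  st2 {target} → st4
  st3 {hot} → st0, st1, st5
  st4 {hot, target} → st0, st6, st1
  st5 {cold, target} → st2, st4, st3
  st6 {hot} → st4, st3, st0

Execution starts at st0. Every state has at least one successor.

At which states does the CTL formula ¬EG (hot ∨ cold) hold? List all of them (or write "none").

States satisfying hot ∨ cold: {st0, st3, st4, st5, st6}.
States satisfying EG (hot ∨ cold): {st0, st3, st4, st5, st6}.
States satisfying ¬EG (hot ∨ cold): {st1, st2}.

{st1, st2}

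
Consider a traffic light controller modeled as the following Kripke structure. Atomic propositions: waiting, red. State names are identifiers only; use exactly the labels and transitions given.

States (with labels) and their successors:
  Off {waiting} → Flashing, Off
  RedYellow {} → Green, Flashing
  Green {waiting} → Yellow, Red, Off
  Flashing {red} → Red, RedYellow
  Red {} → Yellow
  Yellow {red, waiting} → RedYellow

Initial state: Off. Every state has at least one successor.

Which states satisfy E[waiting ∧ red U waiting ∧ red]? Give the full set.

States satisfying waiting ∧ red: {Yellow}.
States satisfying E[waiting ∧ red U waiting ∧ red]: {Yellow}.

{Yellow}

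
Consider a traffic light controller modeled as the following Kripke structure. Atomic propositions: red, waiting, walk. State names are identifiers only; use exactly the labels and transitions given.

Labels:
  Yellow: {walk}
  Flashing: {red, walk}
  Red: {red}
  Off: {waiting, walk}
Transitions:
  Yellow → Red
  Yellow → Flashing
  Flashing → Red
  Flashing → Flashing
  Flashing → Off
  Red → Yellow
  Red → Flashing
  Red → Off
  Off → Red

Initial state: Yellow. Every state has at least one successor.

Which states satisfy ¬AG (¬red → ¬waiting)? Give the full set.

States satisfying ¬red → ¬waiting: {Yellow, Flashing, Red}.
States satisfying AG (¬red → ¬waiting): ∅.
States satisfying ¬AG (¬red → ¬waiting): {Yellow, Flashing, Red, Off}.

{Yellow, Flashing, Red, Off}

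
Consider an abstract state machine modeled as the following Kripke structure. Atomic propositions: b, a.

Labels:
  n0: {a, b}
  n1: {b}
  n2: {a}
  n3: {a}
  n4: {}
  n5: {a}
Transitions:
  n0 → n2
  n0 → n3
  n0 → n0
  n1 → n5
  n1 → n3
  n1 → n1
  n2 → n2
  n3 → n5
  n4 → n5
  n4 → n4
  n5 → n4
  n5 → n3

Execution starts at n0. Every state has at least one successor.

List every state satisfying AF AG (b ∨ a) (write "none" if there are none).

{n2}

States satisfying AG (b ∨ a): {n2}.
States satisfying AF AG (b ∨ a): {n2}.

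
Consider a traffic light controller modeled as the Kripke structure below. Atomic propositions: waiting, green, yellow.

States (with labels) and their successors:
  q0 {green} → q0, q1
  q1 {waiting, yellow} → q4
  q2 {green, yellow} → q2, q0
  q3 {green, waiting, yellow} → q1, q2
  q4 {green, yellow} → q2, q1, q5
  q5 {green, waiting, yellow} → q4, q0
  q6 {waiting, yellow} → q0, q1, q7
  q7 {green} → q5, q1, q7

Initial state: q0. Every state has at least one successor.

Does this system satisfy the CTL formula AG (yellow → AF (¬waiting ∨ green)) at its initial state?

Holds

States satisfying yellow → AF (¬waiting ∨ green): {q0, q1, q2, q3, q4, q5, q6, q7}.
States satisfying AG (yellow → AF (¬waiting ∨ green)): {q0, q1, q2, q3, q4, q5, q6, q7}.
Every state reachable from q0 satisfies yellow → AF (¬waiting ∨ green).
q0 ∈ Sat(AG (yellow → AF (¬waiting ∨ green))).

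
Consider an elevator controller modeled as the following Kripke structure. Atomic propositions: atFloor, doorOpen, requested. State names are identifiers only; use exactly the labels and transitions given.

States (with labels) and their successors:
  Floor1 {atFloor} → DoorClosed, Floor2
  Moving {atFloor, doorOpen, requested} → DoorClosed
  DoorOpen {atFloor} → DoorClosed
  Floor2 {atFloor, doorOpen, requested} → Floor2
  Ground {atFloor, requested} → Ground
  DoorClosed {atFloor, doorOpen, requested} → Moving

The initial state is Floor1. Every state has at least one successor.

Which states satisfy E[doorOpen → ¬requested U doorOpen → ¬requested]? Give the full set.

{Floor1, DoorOpen, Ground}

States satisfying doorOpen → ¬requested: {Floor1, DoorOpen, Ground}.
States satisfying E[doorOpen → ¬requested U doorOpen → ¬requested]: {Floor1, DoorOpen, Ground}.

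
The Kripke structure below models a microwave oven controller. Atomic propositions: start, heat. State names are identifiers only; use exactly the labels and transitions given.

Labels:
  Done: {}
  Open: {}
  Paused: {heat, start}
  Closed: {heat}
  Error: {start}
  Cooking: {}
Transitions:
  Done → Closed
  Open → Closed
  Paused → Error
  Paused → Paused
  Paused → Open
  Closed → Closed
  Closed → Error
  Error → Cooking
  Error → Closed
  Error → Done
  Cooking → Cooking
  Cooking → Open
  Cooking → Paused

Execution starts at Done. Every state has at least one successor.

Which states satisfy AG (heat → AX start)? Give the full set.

States satisfying heat → AX start: {Done, Open, Error, Cooking}.
States satisfying AG (heat → AX start): ∅.

none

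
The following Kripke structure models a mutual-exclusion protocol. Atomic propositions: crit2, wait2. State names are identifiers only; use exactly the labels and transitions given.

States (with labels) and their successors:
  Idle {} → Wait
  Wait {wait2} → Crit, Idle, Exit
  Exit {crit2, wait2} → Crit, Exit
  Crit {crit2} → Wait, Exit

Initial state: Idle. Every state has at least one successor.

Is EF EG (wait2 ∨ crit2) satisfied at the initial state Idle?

Satisfied

States satisfying EG (wait2 ∨ crit2): {Wait, Exit, Crit}.
States satisfying EF EG (wait2 ∨ crit2): {Idle, Wait, Exit, Crit}.
Some path from Idle reaches a state where EG (wait2 ∨ crit2) holds.
Idle ∈ Sat(EF EG (wait2 ∨ crit2)).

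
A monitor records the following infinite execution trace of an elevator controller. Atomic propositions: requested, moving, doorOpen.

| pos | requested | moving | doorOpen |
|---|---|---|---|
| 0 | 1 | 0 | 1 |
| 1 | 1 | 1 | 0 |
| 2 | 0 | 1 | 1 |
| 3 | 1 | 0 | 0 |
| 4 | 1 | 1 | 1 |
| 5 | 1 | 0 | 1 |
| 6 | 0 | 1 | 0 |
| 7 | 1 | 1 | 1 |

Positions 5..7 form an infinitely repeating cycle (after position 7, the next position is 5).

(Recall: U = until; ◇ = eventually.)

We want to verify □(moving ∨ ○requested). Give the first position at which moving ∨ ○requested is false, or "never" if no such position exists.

Check moving ∨ ○requested at each position in order: 0 ✓, 1 ✓, 2 ✓, 3 ✓, 4 ✓.
At position 5 the labels are {doorOpen, requested} and the next position 6 has {moving}, so moving ∨ ○requested is false there. This is the first violation.

5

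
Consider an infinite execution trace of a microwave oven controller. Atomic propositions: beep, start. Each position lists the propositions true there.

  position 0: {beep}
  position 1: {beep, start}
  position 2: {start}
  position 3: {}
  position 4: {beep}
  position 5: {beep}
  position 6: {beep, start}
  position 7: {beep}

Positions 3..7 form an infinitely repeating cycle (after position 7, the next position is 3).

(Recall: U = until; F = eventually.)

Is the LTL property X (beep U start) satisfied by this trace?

Satisfied

The position after 0 is 1; beep U start is true there.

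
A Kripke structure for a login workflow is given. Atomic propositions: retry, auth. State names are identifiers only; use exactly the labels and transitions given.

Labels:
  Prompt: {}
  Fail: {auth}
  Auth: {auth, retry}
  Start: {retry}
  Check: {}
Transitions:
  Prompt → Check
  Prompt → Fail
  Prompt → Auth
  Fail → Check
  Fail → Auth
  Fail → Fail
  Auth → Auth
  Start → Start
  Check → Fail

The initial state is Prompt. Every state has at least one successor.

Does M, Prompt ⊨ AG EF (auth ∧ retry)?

States satisfying EF (auth ∧ retry): {Prompt, Fail, Auth, Check}.
States satisfying AG EF (auth ∧ retry): {Prompt, Fail, Auth, Check}.
Every state reachable from Prompt satisfies EF (auth ∧ retry).
Prompt ∈ Sat(AG EF (auth ∧ retry)).

Yes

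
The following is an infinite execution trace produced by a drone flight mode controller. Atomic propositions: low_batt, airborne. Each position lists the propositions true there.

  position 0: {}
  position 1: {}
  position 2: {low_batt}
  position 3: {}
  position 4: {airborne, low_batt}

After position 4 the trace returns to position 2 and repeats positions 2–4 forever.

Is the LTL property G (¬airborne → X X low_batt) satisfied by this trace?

Violated

¬airborne → X X low_batt must hold at every position from 0 onward. It fails at position 1, so G (¬airborne → X X low_batt) is false.
Positions where ¬airborne holds: 0, 1, 2, 3.
Check X X low_batt at each: 0→ok, 1→fails, 2→ok, 3→ok.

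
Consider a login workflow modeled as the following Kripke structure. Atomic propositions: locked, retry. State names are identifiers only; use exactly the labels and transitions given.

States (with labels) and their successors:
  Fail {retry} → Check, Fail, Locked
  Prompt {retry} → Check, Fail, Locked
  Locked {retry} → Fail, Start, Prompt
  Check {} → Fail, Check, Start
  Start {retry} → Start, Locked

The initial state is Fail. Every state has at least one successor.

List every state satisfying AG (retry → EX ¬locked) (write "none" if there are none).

{Fail, Prompt, Locked, Check, Start}

States satisfying retry → EX ¬locked: {Fail, Prompt, Locked, Check, Start}.
States satisfying AG (retry → EX ¬locked): {Fail, Prompt, Locked, Check, Start}.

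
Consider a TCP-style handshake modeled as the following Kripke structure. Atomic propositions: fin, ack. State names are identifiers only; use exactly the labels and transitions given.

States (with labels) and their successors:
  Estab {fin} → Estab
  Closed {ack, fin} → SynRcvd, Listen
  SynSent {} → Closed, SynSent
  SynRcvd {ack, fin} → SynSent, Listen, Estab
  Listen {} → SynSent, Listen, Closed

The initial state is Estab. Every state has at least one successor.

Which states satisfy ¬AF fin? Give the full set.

States satisfying fin: {Estab, Closed, SynRcvd}.
States satisfying AF fin: {Estab, Closed, SynRcvd}.
States satisfying ¬AF fin: {SynSent, Listen}.

{SynSent, Listen}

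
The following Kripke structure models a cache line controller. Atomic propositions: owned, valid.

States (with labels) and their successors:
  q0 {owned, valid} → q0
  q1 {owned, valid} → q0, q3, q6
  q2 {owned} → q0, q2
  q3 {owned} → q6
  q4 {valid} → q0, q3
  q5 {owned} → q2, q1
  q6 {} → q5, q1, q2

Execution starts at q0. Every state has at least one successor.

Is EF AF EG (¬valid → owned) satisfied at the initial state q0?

States satisfying AF EG (¬valid → owned): {q0, q1, q2, q3, q4, q5, q6}.
States satisfying EF AF EG (¬valid → owned): {q0, q1, q2, q3, q4, q5, q6}.
Some path from q0 reaches a state where AF EG (¬valid → owned) holds.
q0 ∈ Sat(EF AF EG (¬valid → owned)).

Satisfied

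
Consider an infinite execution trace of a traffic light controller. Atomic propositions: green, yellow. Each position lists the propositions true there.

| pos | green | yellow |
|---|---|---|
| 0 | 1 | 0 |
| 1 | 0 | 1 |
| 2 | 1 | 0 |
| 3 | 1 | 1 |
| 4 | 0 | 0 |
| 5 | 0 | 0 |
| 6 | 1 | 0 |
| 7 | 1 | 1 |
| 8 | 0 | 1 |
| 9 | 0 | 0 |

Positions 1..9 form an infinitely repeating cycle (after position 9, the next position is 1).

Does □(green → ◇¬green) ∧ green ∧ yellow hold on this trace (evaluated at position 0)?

Violated

green → ◇¬green holds at every position 0..9, and those are all positions ever visited, so □(green → ◇¬green) holds.
Positions where green holds: 0, 2, 3, 6, 7.
Check ◇¬green at each: 0→ok, 2→ok, 3→ok, 6→ok, 7→ok.
At position 0: □(green → ◇¬green) is true; green ∧ yellow is false; so □(green → ◇¬green) ∧ green ∧ yellow is false.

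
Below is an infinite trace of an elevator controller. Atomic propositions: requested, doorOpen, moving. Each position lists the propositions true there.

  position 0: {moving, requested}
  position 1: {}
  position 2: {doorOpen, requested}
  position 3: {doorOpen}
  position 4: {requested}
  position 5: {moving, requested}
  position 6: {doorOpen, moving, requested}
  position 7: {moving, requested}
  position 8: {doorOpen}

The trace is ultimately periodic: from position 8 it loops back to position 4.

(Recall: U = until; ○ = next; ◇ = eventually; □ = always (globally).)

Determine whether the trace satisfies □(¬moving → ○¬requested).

¬moving → ○¬requested must hold at every position from 0 onward. It fails at position 1, so □(¬moving → ○¬requested) is false.
Positions where ¬moving holds: 1, 2, 3, 4, 8.
Check ○¬requested at each: 1→fails, 2→ok, 3→fails, 4→fails, 8→fails.

Does not hold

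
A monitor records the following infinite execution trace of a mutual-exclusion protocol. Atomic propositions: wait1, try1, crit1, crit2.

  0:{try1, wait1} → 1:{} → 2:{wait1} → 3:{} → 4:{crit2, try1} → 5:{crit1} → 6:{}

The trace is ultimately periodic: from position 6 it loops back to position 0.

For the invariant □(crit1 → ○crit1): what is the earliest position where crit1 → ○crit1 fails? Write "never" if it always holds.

Check crit1 → ○crit1 at each position in order: 0 ✓, 1 ✓, 2 ✓, 3 ✓, 4 ✓.
At position 5 the labels are {crit1} and the next position 6 has {}, so crit1 → ○crit1 is false there. This is the first violation.

5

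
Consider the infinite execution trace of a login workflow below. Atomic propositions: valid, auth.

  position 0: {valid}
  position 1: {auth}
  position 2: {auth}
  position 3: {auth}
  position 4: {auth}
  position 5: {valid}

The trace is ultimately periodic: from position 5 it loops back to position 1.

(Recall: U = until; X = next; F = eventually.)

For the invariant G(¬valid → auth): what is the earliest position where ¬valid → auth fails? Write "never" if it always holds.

¬valid → auth holds at every position 0..5, and those are all the positions the trace ever visits, so the invariant G(¬valid → auth) is never violated.

never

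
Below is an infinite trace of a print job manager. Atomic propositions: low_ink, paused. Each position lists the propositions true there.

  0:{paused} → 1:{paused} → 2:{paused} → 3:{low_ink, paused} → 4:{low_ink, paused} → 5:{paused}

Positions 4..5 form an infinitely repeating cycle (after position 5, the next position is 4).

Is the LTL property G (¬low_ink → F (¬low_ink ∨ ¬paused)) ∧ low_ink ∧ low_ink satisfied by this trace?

Does not hold

¬low_ink → F (¬low_ink ∨ ¬paused) holds at every position 0..5, and those are all positions ever visited, so G (¬low_ink → F (¬low_ink ∨ ¬paused)) holds.
Positions where ¬low_ink holds: 0, 1, 2, 5.
Check F (¬low_ink ∨ ¬paused) at each: 0→ok, 1→ok, 2→ok, 5→ok.
At position 0: G (¬low_ink → F (¬low_ink ∨ ¬paused)) is true; low_ink ∧ low_ink is false; so G (¬low_ink → F (¬low_ink ∨ ¬paused)) ∧ low_ink ∧ low_ink is false.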